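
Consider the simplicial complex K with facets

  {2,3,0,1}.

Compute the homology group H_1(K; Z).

H_1 = 0.

K has 4 vertices, 6 edges, 4 triangles, 1 3-simplex.
rank ∂_1 = 3, rank ∂_2 = 3 ⇒ b_1 = 6 − 3 − 3 = 0; all invariant factors of ∂_2 are 1 so no torsion. So H_1 = 0.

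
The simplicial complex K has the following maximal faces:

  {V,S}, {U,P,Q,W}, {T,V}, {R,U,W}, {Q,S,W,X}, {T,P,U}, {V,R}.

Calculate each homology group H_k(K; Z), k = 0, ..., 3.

H_0 = Z,  H_1 = Z^2,  H_2 = 0,  H_3 = 0.

K has 9 vertices, 18 edges, 10 triangles, 2 3-simplices.
rank ∂_0 = 0, rank ∂_1 = 8 ⇒ b_0 = 9 − 0 − 8 = 1; all invariant factors of ∂_1 are 1 so no torsion. So H_0 = Z.
rank ∂_1 = 8, rank ∂_2 = 8 ⇒ b_1 = 18 − 8 − 8 = 2; all invariant factors of ∂_2 are 1 so no torsion. So H_1 = Z^2.
rank ∂_2 = 8, rank ∂_3 = 2 ⇒ b_2 = 10 − 8 − 2 = 0; all invariant factors of ∂_3 are 1 so no torsion. So H_2 = 0.
rank ∂_3 = 2, rank ∂_4 = 0 ⇒ b_3 = 2 − 2 − 0 = 0. So H_3 = 0.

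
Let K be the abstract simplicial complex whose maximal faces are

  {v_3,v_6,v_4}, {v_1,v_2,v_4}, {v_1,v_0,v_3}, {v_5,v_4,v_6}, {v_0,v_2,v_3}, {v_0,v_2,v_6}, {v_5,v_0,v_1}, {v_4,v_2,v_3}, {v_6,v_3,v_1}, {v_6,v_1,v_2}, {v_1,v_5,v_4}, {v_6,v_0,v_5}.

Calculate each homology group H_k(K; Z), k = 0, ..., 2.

H_0 ≅ Z,  H_1 ≅ Z/2,  H_2 = 0.

Order the vertices as v_0 < v_1 < v_2 < v_3 < v_4 < v_5 < v_6. Listing each simplex with vertices in this order, K has dimension 2 with simplices:

  0-simplices (7): [v_0], [v_1], [v_2], [v_3], [v_4], [v_5], [v_6]
  1-simplices (18): (18 of them)
  2-simplices (12): (12 of them)

so the chain groups are C_0 ≅ Z^7, C_1 ≅ Z^18, C_2 ≅ Z^12.

Boundary ∂_1: C_1 → C_0 maps an edge to its endpoints' difference, ∂[p,q] = q − p. For instance
  ∂[v_4,v_5] = [v_5] − [v_4].
This gives a 7×18 integer matrix of rank 6; reducing to Smith normal form yields diagonal entries (1,1,1,1,1,1).

∂_2: C_2 → C_1 sends each 2-simplex [p,q,r] to [q,r] − [p,r] + [p,q]. For instance
  ∂[v_0,v_2,v_3] = [v_2,v_3] − [v_0,v_3] + [v_0,v_2],
  ∂[v_0,v_5,v_6] = [v_5,v_6] − [v_0,v_6] + [v_0,v_5].
The resulting 18×12 matrix has rank 12, and its Smith normal form has invariant factors (1,1,1,1,1,1,1,1,1,1,1,2).

Now H_k = ker ∂_k / im ∂_{k+1}, so:

  H_0: rank C_0 − rank ∂_1 = 7 − 6 = 1, and the invariant factors of ∂_1 are all 1, so H_0 ≅ Z.
  H_1: rank ker ∂_1 − rank ∂_2 = (18 − 6) − 12 = 0, and ∂_2 has invariant factor 2 > 1, so H_1 ≅ Z/2.
  H_2: rank ker ∂_2 − rank ∂_3 = (12 − 12) − 0 = 0, and there is no ∂_3, so H_2 ≅ 0.

(K is a triangulation of the real projective plane RP^2.)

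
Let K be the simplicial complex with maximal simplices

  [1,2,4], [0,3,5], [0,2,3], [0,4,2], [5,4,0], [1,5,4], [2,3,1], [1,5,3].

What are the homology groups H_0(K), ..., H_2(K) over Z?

Order the vertices as 0 < 1 < 2 < 3 < 4 < 5. Listing each simplex with vertices in this order, K has dimension 2 with simplices:

  0-simplices (6): [0], [1], [2], [3], [4], [5]
  1-simplices (12): [0,2], [0,3], [0,4], [0,5], [1,2], [1,3], [1,4], [1,5], [2,3], [2,4], [3,5], [4,5]
  2-simplices (8): [0,2,3], [0,2,4], [0,3,5], [0,4,5], [1,2,3], [1,2,4], [1,3,5], [1,4,5]

giving chain groups C_0 ≅ Z^6, C_1 ≅ Z^12, C_2 ≅ Z^8.

∂_1: C_1 → C_0 is given by ∂[p,q] = [q] − [p]. For instance
  ∂[2,4] = [4] − [2].
As a 6×12 matrix over Z this has rank 5, with invariant factors (1,1,1,1,1).

The boundary map ∂_2: C_2 → C_1 acts by ∂[p,q,r] = [q,r] − [p,r] + [p,q]. For instance
  ∂[1,3,5] = [3,5] − [1,5] + [1,3],
  ∂[1,2,3] = [2,3] − [1,3] + [1,2].
The resulting 12×8 matrix has rank 7, and its Smith normal form has invariant factors (1,1,1,1,1,1,1).

Reading off H_k = ker ∂_k / im ∂_{k+1}:

  H_0: rank C_0 − rank ∂_1 = 6 − 5 = 1, and the invariant factors of ∂_1 are all 1, so H_0 ≅ Z.
  H_1: rank ker ∂_1 − rank ∂_2 = (12 − 5) − 7 = 0, and the invariant factors of ∂_2 are all 1, so H_1 ≅ 0.
  H_2: rank ker ∂_2 − rank ∂_3 = (8 − 7) − 0 = 1, and there is no ∂_3, so H_2 ≅ Z.

(K is a triangulation of the 2-sphere S^2.)

H_0 ≅ Z,  H_1 = 0,  H_2 ≅ Z.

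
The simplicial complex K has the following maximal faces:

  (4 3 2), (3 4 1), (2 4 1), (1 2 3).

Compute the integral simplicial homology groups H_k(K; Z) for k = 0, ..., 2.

H_0 ≅ Z,  H_1 = 0,  H_2 ≅ Z.

Take the total order 1 < 2 < 3 < 4 on the vertex set. Then K (dimension 2) consists of the simplices:

  0-simplices (4): [1], [2], [3], [4]
  1-simplices (6): [1,2], [1,3], [1,4], [2,3], [2,4], [3,4]
  2-simplices (4): [1,2,3], [1,2,4], [1,3,4], [2,3,4]

giving chain groups C_0 ≅ Z^4, C_1 ≅ Z^6, C_2 ≅ Z^4.

Boundary ∂_1: C_1 → C_0 sends each edge [p,q] (with p < q) to q − p. For instance
  ∂[2,4] = [4] − [2].
This gives a 4×6 integer matrix of rank 3; reducing to Smith normal form yields diagonal entries (1,1,1).

Boundary ∂_2: C_2 → C_1 maps a triangle to the signed sum of its edges. For instance
  ∂[1,2,4] = [2,4] − [1,4] + [1,2],
  ∂[1,3,4] = [3,4] − [1,4] + [1,3].
This gives a 6×4 integer matrix of rank 3; reducing to Smith normal form yields diagonal entries (1,1,1).

Reading off H_k = ker ∂_k / im ∂_{k+1}:

  H_0: rank C_0 − rank ∂_1 = 4 − 3 = 1, and the invariant factors of ∂_1 are all 1, so H_0 = Z.
  H_1: rank ker ∂_1 − rank ∂_2 = (6 − 3) − 3 = 0, and the invariant factors of ∂_2 are all 1, so H_1 = 0.
  H_2: rank ker ∂_2 − rank ∂_3 = (4 − 3) − 0 = 1, and there is no ∂_3, so H_2 = Z.

(K is a triangulation of the 2-sphere S^2.)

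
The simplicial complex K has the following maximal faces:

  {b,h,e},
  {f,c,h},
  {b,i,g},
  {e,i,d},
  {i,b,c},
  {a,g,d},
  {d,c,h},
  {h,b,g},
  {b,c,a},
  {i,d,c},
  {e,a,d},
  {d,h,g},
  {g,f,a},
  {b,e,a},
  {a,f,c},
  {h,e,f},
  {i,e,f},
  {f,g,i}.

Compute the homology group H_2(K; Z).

H_2 ≅ Z.

Take the total order a < b < c < d < e < f < g < h < i on the vertex set. Then K (dimension 2) consists of the simplices:

  0-simplices (9): a, b, c, d, e, f, g, h, i
  1-simplices (27): ab, ac, ad, ae, af, ag, bc, be, bg, bh, bi, cd, cf, ch, ci, de, dg, dh, di, ef, eh, ei, fg, fh, fi, gh, gi
  2-simplices (18): abc, abe, acf, ade, adg, afg, bci, beh, bgh, bgi, cdh, cdi, cfh, dei, dgh, efh, efi, fgi

so the chain groups are C_0 ≅ Z^9, C_1 ≅ Z^27, C_2 ≅ Z^18.

The boundary map ∂_1: C_1 → C_0 sends each edge [p,q] (with p < q) to q − p. For instance
  ∂ch = h − c.
The resulting 9×27 matrix has rank 8, and its Smith normal form has invariant factors (1,1,1,1,1,1,1,1).

∂_2: C_2 → C_1 sends each 2-simplex [p,q,r] to [q,r] − [p,r] + [p,q]. For instance
  ∂acf = cf − af + ac,
  ∂ade = de − ae + ad.
The resulting 27×18 matrix has rank 17, and its Smith normal form has invariant factors (1,1,1,1,1,1,1,1,1,1,1,1,1,1,1,1,1).

Reading off H_k = ker ∂_k / im ∂_{k+1}:

  H_2: rank ker ∂_2 − rank ∂_3 = (18 − 17) − 0 = 1, and there is no ∂_3, so H_2 ≅ Z.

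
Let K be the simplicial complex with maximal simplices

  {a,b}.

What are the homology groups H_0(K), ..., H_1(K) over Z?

H_0 ≅ Z,  H_1 = 0.

Fix the vertex order a < b and write every simplex with vertices in increasing order. Then dim K = 1 and the simplices of K are:

  0-simplices (2): a, b
  1-simplices (1): ab

giving chain groups C_0 ≅ Z^2, C_1 ≅ Z^1.

∂_1: C_1 → C_0 sends each edge [p,q] (with p < q) to q − p. For instance
  ∂ab = b − a.
As a 2×1 matrix over Z this has rank 1, with invariant factors (1).

From H_k ≅ ker(∂_k) / im(∂_{k+1}) we obtain:

  H_0: rank C_0 − rank ∂_1 = 2 − 1 = 1, and the invariant factors of ∂_1 are all 1, so H_0 = Z.
  H_1: rank ker ∂_1 − rank ∂_2 = (1 − 1) − 0 = 0, and there is no ∂_2, so H_1 = 0.

As a check, the Euler characteristic is 2 − 1 = 1, which agrees with 1 − 0 = 1.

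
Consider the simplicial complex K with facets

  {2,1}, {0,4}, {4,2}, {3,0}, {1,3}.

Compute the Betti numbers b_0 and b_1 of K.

Take the total order 0 < 1 < 2 < 3 < 4 on the vertex set. Then K (dimension 1) consists of the simplices:

  0-simplices (5): [0], [1], [2], [3], [4]
  1-simplices (5): [0,3], [0,4], [1,2], [1,3], [2,4]

giving chain groups C_0 ≅ Z^5, C_1 ≅ Z^5.

Boundary ∂_1: C_1 → C_0 is given by ∂[p,q] = [q] − [p].
The 5×5 boundary matrix has rank 4 and Smith normal form diag(1,1,1,1).

Computing H_k = (kernel of ∂_k) / (image of ∂_{k+1}):

  H_0: rank C_0 − rank ∂_1 = 5 − 4 = 1, and the invariant factors of ∂_1 are all 1, so H_0 = Z.
  H_1: rank ker ∂_1 − rank ∂_2 = (5 − 4) − 0 = 1, and there is no ∂_2, so H_1 = Z.

(K is a triangulation of the circle S^1.)

Hence the Betti numbers are b_0 = 1, b_1 = 1.

b_0 = 1, b_1 = 1.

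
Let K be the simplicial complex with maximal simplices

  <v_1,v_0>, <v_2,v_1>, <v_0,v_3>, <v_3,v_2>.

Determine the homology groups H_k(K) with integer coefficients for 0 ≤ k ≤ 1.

H_0 = Z,  H_1 = Z.

K has 4 vertices, 4 edges.
rank ∂_0 = 0, rank ∂_1 = 3 ⇒ b_0 = 4 − 0 − 3 = 1; all invariant factors of ∂_1 are 1 so no torsion. So H_0 = Z.
rank ∂_1 = 3, rank ∂_2 = 0 ⇒ b_1 = 4 − 3 − 0 = 1. So H_1 = Z.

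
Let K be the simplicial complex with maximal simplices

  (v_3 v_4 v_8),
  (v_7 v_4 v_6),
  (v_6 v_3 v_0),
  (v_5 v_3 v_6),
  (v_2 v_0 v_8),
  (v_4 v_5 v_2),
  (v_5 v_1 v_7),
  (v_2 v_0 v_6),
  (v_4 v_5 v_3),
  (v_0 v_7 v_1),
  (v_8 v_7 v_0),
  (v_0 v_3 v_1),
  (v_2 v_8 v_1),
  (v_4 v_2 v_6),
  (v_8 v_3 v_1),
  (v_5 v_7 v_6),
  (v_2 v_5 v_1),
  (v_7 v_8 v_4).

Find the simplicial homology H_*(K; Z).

Take the total order v_0 < v_1 < v_2 < v_3 < v_4 < v_5 < v_6 < v_7 < v_8 on the vertex set. Then K (dimension 2) consists of the simplices:

  0-simplices (9): [v_0], [v_1], [v_2], [v_3], [v_4], [v_5], [v_6], [v_7], [v_8]
  1-simplices (27): (27 of them)
  2-simplices (18): (18 of them)

Hence C_0 ≅ Z^9, C_1 ≅ Z^27, C_2 ≅ Z^18.

∂_1: C_1 → C_0 maps an edge to its endpoints' difference, ∂[p,q] = q − p. For instance
  ∂[v_4,v_8] = [v_8] − [v_4].
As a 9×27 matrix over Z this has rank 8, with invariant factors (1,1,1,1,1,1,1,1).

The boundary map ∂_2: C_2 → C_1 maps a triangle to the signed sum of its edges. For instance
  ∂[v_2,v_4,v_6] = [v_4,v_6] − [v_2,v_6] + [v_2,v_4],
  ∂[v_1,v_5,v_7] = [v_5,v_7] − [v_1,v_7] + [v_1,v_5].
This gives a 27×18 integer matrix of rank 18; reducing to Smith normal form yields diagonal entries (1,1,1,1,1,1,1,1,1,1,1,1,1,1,1,1,1,2).

Reading off H_k = ker ∂_k / im ∂_{k+1}:

  H_0: rank C_0 − rank ∂_1 = 9 − 8 = 1, and the invariant factors of ∂_1 are all 1, so H_0 ≅ Z.
  H_1: rank ker ∂_1 − rank ∂_2 = (27 − 8) − 18 = 1, and ∂_2 has invariant factor 2 > 1, so H_1 ≅ Z × Z/2.
  H_2: rank ker ∂_2 − rank ∂_3 = (18 − 18) − 0 = 0, and there is no ∂_3, so H_2 ≅ 0.

(K is a triangulation of the Klein bottle.)

H_0 = Z,  H_1 = Z × Z/2,  H_2 = 0.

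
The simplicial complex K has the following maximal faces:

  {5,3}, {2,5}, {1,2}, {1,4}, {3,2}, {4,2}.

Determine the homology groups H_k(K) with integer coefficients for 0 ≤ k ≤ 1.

Fix the vertex order 1 < 2 < 3 < 4 < 5 and write every simplex with vertices in increasing order. Then dim K = 1 and the simplices of K are:

  0-simplices (5): [1], [2], [3], [4], [5]
  1-simplices (6): [1,2], [1,4], [2,3], [2,4], [2,5], [3,5]

Hence C_0 ≅ Z^5, C_1 ≅ Z^6.

The boundary map ∂_1: C_1 → C_0 sends each edge [p,q] (with p < q) to q − p. For instance
  ∂[2,5] = [5] − [2].
This gives a 5×6 integer matrix of rank 4; reducing to Smith normal form yields diagonal entries (1,1,1,1).

Computing H_k = (kernel of ∂_k) / (image of ∂_{k+1}):

  H_0: rank C_0 − rank ∂_1 = 5 − 4 = 1, and the invariant factors of ∂_1 are all 1, so H_0 ≅ Z.
  H_1: rank ker ∂_1 − rank ∂_2 = (6 − 4) − 0 = 2, and there is no ∂_2, so H_1 ≅ Z^2.

(K is a triangulation of a wedge of 2 circles.)

H_0 = Z,  H_1 = Z^2.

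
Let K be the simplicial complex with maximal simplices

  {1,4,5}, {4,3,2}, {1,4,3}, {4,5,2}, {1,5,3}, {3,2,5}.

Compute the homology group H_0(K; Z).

H_0 = Z.

Take the total order 1 < 2 < 3 < 4 < 5 on the vertex set. Then K (dimension 2) consists of the simplices:

  0-simplices (5): [1], [2], [3], [4], [5]
  1-simplices (9): [1,3], [1,4], [1,5], [2,3], [2,4], [2,5], [3,4], [3,5], [4,5]
  2-simplices (6): [1,3,4], [1,3,5], [1,4,5], [2,3,4], [2,3,5], [2,4,5]

giving chain groups C_0 ≅ Z^5, C_1 ≅ Z^9, C_2 ≅ Z^6.

Boundary ∂_1: C_1 → C_0 maps an edge to its endpoints' difference, ∂[p,q] = q − p. For instance
  ∂[2,5] = [5] − [2].
The 5×9 boundary matrix has rank 4 and Smith normal form diag(1,1,1,1).

The boundary map ∂_2: C_2 → C_1 maps a triangle to the signed sum of its edges. For instance
  ∂[2,4,5] = [4,5] − [2,5] + [2,4],
  ∂[1,3,5] = [3,5] − [1,5] + [1,3].
This gives a 9×6 integer matrix of rank 5; reducing to Smith normal form yields diagonal entries (1,1,1,1,1).

Computing H_k = (kernel of ∂_k) / (image of ∂_{k+1}):

  H_0: rank C_0 − rank ∂_1 = 5 − 4 = 1, and the invariant factors of ∂_1 are all 1, so H_0 = Z.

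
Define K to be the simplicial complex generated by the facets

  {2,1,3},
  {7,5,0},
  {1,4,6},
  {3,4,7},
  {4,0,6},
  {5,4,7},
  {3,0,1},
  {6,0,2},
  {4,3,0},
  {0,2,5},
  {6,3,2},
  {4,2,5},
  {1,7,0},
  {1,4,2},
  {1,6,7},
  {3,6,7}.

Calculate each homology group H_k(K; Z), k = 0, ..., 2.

H_0 ≅ Z,  H_1 ≅ Z^2,  H_2 ≅ Z.

Fix the vertex order 0 < 1 < 2 < 3 < 4 < 5 < 6 < 7 and write every simplex with vertices in increasing order. Then dim K = 2 and the simplices of K are:

  0-simplices (8): [0], [1], [2], [3], [4], [5], [6], [7]
  1-simplices (24): (24 of them)
  2-simplices (16): [0,1,3], [0,1,7], [0,2,5], [0,2,6], [0,3,4], [0,4,6], [0,5,7], [1,2,3], [1,2,4], [1,4,6], [1,6,7], [2,3,6], [2,4,5], [3,4,7], [3,6,7], [4,5,7]

so the chain groups are C_0 ≅ Z^8, C_1 ≅ Z^24, C_2 ≅ Z^16.

The boundary map ∂_1: C_1 → C_0 is given by ∂[p,q] = [q] − [p]. For instance
  ∂[1,3] = [3] − [1].
The resulting 8×24 matrix has rank 7, and its Smith normal form has invariant factors (1,1,1,1,1,1,1).

Boundary ∂_2: C_2 → C_1 maps a triangle to the signed sum of its edges. For instance
  ∂[2,4,5] = [4,5] − [2,5] + [2,4],
  ∂[0,2,6] = [2,6] − [0,6] + [0,2].
This gives a 24×16 integer matrix of rank 15; reducing to Smith normal form yields diagonal entries (1,1,1,1,1,1,1,1,1,1,1,1,1,1,1).

Now H_k = ker ∂_k / im ∂_{k+1}, so:

  H_0: rank C_0 − rank ∂_1 = 8 − 7 = 1, and the invariant factors of ∂_1 are all 1, so H_0 = Z.
  H_1: rank ker ∂_1 − rank ∂_2 = (24 − 7) − 15 = 2, and the invariant factors of ∂_2 are all 1, so H_1 = Z^2.
  H_2: rank ker ∂_2 − rank ∂_3 = (16 − 15) − 0 = 1, and there is no ∂_3, so H_2 = Z.

As a check, the Euler characteristic is 8 − 24 + 16 = 0, which agrees with 1 − 2 + 1 = 0.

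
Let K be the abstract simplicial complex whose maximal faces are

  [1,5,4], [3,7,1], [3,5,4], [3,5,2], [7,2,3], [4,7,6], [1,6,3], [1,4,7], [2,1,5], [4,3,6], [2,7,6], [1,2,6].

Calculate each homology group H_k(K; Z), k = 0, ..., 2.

Take the total order 1 < 2 < 3 < 4 < 5 < 6 < 7 on the vertex set. Then K (dimension 2) consists of the simplices:

  0-simplices (7): [1], [2], [3], [4], [5], [6], [7]
  1-simplices (18): [1,2], [1,3], [1,4], [1,5], [1,6], [1,7], [2,3], [2,5], [2,6], [2,7], [3,4], [3,5], [3,6], [3,7], [4,5], [4,6], [4,7], [6,7]
  2-simplices (12): [1,2,5], [1,2,6], [1,3,6], [1,3,7], [1,4,5], [1,4,7], [2,3,5], [2,3,7], [2,6,7], [3,4,5], [3,4,6], [4,6,7]

so the chain groups are C_0 ≅ Z^7, C_1 ≅ Z^18, C_2 ≅ Z^12.

∂_1: C_1 → C_0 sends each edge [p,q] (with p < q) to q − p.
The 7×18 boundary matrix has rank 6 and Smith normal form diag(1,1,1,1,1,1).

The boundary map ∂_2: C_2 → C_1 acts by ∂[p,q,r] = [q,r] − [p,r] + [p,q]. For instance
  ∂[3,4,6] = [4,6] − [3,6] + [3,4],
  ∂[1,4,5] = [4,5] − [1,5] + [1,4].
As a 18×12 matrix over Z this has rank 12, with invariant factors (1,1,1,1,1,1,1,1,1,1,1,2).

Reading off H_k = ker ∂_k / im ∂_{k+1}:

  H_0: rank C_0 − rank ∂_1 = 7 − 6 = 1, and the invariant factors of ∂_1 are all 1, so H_0 = Z.
  H_1: rank ker ∂_1 − rank ∂_2 = (18 − 6) − 12 = 0, and ∂_2 has invariant factor 2 > 1, so H_1 = Z/2.
  H_2: rank ker ∂_2 − rank ∂_3 = (12 − 12) − 0 = 0, and there is no ∂_3, so H_2 = 0.

H_0 ≅ Z,  H_1 ≅ Z/2,  H_2 = 0.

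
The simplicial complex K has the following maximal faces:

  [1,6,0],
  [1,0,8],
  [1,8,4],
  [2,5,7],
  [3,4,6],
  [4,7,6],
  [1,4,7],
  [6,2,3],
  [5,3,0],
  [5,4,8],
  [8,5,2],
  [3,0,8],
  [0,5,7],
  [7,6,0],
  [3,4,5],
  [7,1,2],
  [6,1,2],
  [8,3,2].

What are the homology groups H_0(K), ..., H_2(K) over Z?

K has 9 vertices, 27 edges, 18 triangles.
rank ∂_0 = 0, rank ∂_1 = 8 ⇒ b_0 = 9 − 0 − 8 = 1; all invariant factors of ∂_1 are 1 so no torsion. So H_0 ≅ Z.
rank ∂_1 = 8, rank ∂_2 = 18 ⇒ b_1 = 27 − 8 − 18 = 1; ∂_2 has invariant factor(s) [2] giving torsion. So H_1 ≅ Z ⊕ Z/2.
rank ∂_2 = 18, rank ∂_3 = 0 ⇒ b_2 = 18 − 18 − 0 = 0. So H_2 ≅ 0.

H_0 = Z,  H_1 = Z ⊕ Z/2,  H_2 = 0.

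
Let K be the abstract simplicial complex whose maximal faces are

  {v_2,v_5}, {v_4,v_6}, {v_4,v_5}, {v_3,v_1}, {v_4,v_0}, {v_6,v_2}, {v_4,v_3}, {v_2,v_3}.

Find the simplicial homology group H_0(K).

Take the total order v_0 < v_1 < v_2 < v_3 < v_4 < v_5 < v_6 on the vertex set. Then K (dimension 1) consists of the simplices:

  0-simplices (7): [v_0], [v_1], [v_2], [v_3], [v_4], [v_5], [v_6]
  1-simplices (8): [v_0,v_4], [v_1,v_3], [v_2,v_3], [v_2,v_5], [v_2,v_6], [v_3,v_4], [v_4,v_5], [v_4,v_6]

so the chain groups are C_0 ≅ Z^7, C_1 ≅ Z^8.

The boundary map ∂_1: C_1 → C_0 maps an edge to its endpoints' difference, ∂[p,q] = q − p.
As a 7×8 matrix over Z this has rank 6, with invariant factors (1,1,1,1,1,1).

Now H_k = ker ∂_k / im ∂_{k+1}, so:

  H_0: rank C_0 − rank ∂_1 = 7 − 6 = 1, and the invariant factors of ∂_1 are all 1, so H_0 = Z.

H_0 ≅ Z.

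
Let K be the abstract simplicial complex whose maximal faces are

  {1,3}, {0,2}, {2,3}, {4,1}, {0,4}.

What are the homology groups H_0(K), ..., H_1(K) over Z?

We work with the vertex ordering 0 < 1 < 2 < 3 < 4. The simplices of K, each written with vertices in increasing order, are:

  0-simplices (5): [0], [1], [2], [3], [4]
  1-simplices (5): [0,2], [0,4], [1,3], [1,4], [2,3]

Hence C_0 ≅ Z^5, C_1 ≅ Z^5.

The boundary map ∂_1: C_1 → C_0 maps an edge to its endpoints' difference, ∂[p,q] = q − p.
This gives a 5×5 integer matrix of rank 4; reducing to Smith normal form yields diagonal entries (1,1,1,1).

Reading off H_k = ker ∂_k / im ∂_{k+1}:

  H_0: rank C_0 − rank ∂_1 = 5 − 4 = 1, and the invariant factors of ∂_1 are all 1, so H_0 ≅ Z.
  H_1: rank ker ∂_1 − rank ∂_2 = (5 − 4) − 0 = 1, and there is no ∂_2, so H_1 ≅ Z.

H_0 = Z,  H_1 = Z.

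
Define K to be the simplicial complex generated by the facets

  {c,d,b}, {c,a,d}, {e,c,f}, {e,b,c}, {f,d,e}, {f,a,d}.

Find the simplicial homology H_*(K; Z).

H_0 = Z,  H_1 = Z,  H_2 = 0.

We work with the vertex ordering a < b < c < d < e < f. The simplices of K, each written with vertices in increasing order, are:

  0-simplices (6): a, b, c, d, e, f
  1-simplices (12): ac, ad, af, bc, bd, be, cd, ce, cf, de, df, ef
  2-simplices (6): acd, adf, bcd, bce, cef, def

Hence C_0 ≅ Z^6, C_1 ≅ Z^12, C_2 ≅ Z^6.

Boundary ∂_1: C_1 → C_0 sends each edge [p,q] (with p < q) to q − p. For instance
  ∂ad = d − a.
The resulting 6×12 matrix has rank 5, and its Smith normal form has invariant factors (1,1,1,1,1).

Boundary ∂_2: C_2 → C_1 maps a triangle to the signed sum of its edges. For instance
  ∂bce = ce − be + bc,
  ∂cef = ef − cf + ce.
The resulting 12×6 matrix has rank 6, and its Smith normal form has invariant factors (1,1,1,1,1,1).

Reading off H_k = ker ∂_k / im ∂_{k+1}:

  H_0: rank C_0 − rank ∂_1 = 6 − 5 = 1, and the invariant factors of ∂_1 are all 1, so H_0 = Z.
  H_1: rank ker ∂_1 − rank ∂_2 = (12 − 5) − 6 = 1, and the invariant factors of ∂_2 are all 1, so H_1 = Z.
  H_2: rank ker ∂_2 − rank ∂_3 = (6 − 6) − 0 = 0, and there is no ∂_3, so H_2 = 0.

As a check, the Euler characteristic is 6 − 12 + 6 = 0, which agrees with 1 − 1 + 0 = 0.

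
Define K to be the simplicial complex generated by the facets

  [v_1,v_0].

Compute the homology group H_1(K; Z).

H_1 ≅ 0.

Order the vertices as v_0 < v_1. Listing each simplex with vertices in this order, K has dimension 1 with simplices:

  0-simplices (2): [v_0], [v_1]
  1-simplices (1): [v_0,v_1]

so the chain groups are C_0 ≅ Z^2, C_1 ≅ Z^1.

The boundary map ∂_1: C_1 → C_0 sends each edge [p,q] (with p < q) to q − p. For instance
  ∂[v_0,v_1] = [v_1] − [v_0].
As a 2×1 matrix over Z this has rank 1, with invariant factors (1).

Reading off H_k = ker ∂_k / im ∂_{k+1}:

  H_1: rank ker ∂_1 − rank ∂_2 = (1 − 1) − 0 = 0, and there is no ∂_2, so H_1 ≅ 0.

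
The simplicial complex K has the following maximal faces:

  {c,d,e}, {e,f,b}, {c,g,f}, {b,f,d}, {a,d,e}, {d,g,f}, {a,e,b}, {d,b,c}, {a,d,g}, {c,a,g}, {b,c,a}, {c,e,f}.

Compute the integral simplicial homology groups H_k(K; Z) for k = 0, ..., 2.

Take the total order a < b < c < d < e < f < g on the vertex set. Then K (dimension 2) consists of the simplices:

  0-simplices (7): a, b, c, d, e, f, g
  1-simplices (18): ab, ac, ad, ae, ag, bc, bd, be, bf, cd, ce, cf, cg, de, df, dg, ef, fg
  2-simplices (12): abc, abe, acg, ade, adg, bcd, bdf, bef, cde, cef, cfg, dfg

Hence C_0 ≅ Z^7, C_1 ≅ Z^18, C_2 ≅ Z^12.

The boundary map ∂_1: C_1 → C_0 sends each edge [p,q] (with p < q) to q − p. For instance
  ∂cg = g − c.
As a 7×18 matrix over Z this has rank 6, with invariant factors (1,1,1,1,1,1).

The boundary map ∂_2: C_2 → C_1 sends each 2-simplex [p,q,r] to [q,r] − [p,r] + [p,q]. For instance
  ∂abc = bc − ac + ab,
  ∂abe = be − ae + ab.
The 18×12 boundary matrix has rank 12 and Smith normal form diag(1,1,1,1,1,1,1,1,1,1,1,2).

Reading off H_k = ker ∂_k / im ∂_{k+1}:

  H_0: rank C_0 − rank ∂_1 = 7 − 6 = 1, and the invariant factors of ∂_1 are all 1, so H_0 ≅ Z.
  H_1: rank ker ∂_1 − rank ∂_2 = (18 − 6) − 12 = 0, and ∂_2 has invariant factor 2 > 1, so H_1 ≅ Z/2.
  H_2: rank ker ∂_2 − rank ∂_3 = (12 − 12) − 0 = 0, and there is no ∂_3, so H_2 ≅ 0.

As a check, the Euler characteristic is 7 − 18 + 12 = 1, which agrees with 1 − 0 + 0 = 1.
(K is a triangulation of the real projective plane RP^2.)

H_0 = Z,  H_1 = Z/2,  H_2 = 0.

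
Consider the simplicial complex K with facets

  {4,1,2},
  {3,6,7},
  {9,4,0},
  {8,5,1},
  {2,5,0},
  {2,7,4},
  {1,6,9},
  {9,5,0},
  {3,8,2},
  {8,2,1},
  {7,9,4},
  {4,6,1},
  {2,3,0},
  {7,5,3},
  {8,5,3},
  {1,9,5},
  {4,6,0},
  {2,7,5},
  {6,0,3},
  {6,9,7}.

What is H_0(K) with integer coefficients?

We work with the vertex ordering 0 < 1 < 2 < 3 < 4 < 5 < 6 < 7 < 8 < 9. The simplices of K, each written with vertices in increasing order, are:

  0-simplices (10): [0], [1], [2], [3], [4], [5], [6], [7], [8], [9]
  1-simplices (30): (30 of them)
  2-simplices (20): (20 of them)

so the chain groups are C_0 ≅ Z^10, C_1 ≅ Z^30, C_2 ≅ Z^20.

The boundary map ∂_1: C_1 → C_0 sends each edge [p,q] (with p < q) to q − p. For instance
  ∂[6,9] = [9] − [6].
As a 10×30 matrix over Z this has rank 9, with invariant factors (1,1,1,1,1,1,1,1,1).

∂_2: C_2 → C_1 sends each 2-simplex [p,q,r] to [q,r] − [p,r] + [p,q]. For instance
  ∂[0,2,3] = [2,3] − [0,3] + [0,2],
  ∂[0,4,9] = [4,9] − [0,9] + [0,4].
As a 30×20 matrix over Z this has rank 20, with invariant factors (1,1,1,1,1,1,1,1,1,1,1,1,1,1,1,1,1,1,1,2).

Computing H_k = (kernel of ∂_k) / (image of ∂_{k+1}):

  H_0: rank C_0 − rank ∂_1 = 10 − 9 = 1, and the invariant factors of ∂_1 are all 1, so H_0 = Z.

H_0 = Z.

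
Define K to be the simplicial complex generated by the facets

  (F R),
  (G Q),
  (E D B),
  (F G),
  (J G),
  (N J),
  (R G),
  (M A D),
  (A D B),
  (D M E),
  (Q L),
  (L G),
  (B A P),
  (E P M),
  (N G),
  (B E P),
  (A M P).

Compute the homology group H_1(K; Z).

H_1 ≅ Z^3.

We work with the vertex ordering A < B < D < E < F < G < J < L < M < N < P < Q < R. The simplices of K, each written with vertices in increasing order, are:

  0-simplices (13): A, B, D, E, F, G, J, L, M, N, P, Q, R
  1-simplices (21): AB, AD, AM, AP, BD, BE, BP, DE, DM, EM, EP, FG, FR, GJ, GL, GN, GQ, GR, JN, LQ, MP
  2-simplices (8): ABD, ABP, ADM, AMP, BDE, BEP, DEM, EMP

giving chain groups C_0 ≅ Z^13, C_1 ≅ Z^21, C_2 ≅ Z^8.

Boundary ∂_1: C_1 → C_0 is given by ∂[p,q] = [q] − [p]. For instance
  ∂BD = D − B.
The 13×21 boundary matrix has rank 11 and Smith normal form diag(1,1,1,1,1,1,1,1,1,1,1).

∂_2: C_2 → C_1 acts by ∂[p,q,r] = [q,r] − [p,r] + [p,q]. For instance
  ∂AMP = MP − AP + AM,
  ∂BDE = DE − BE + BD.
As a 21×8 matrix over Z this has rank 7, with invariant factors (1,1,1,1,1,1,1).

Reading off H_k = ker ∂_k / im ∂_{k+1}:

  H_1: rank ker ∂_1 − rank ∂_2 = (21 − 11) − 7 = 3, and the invariant factors of ∂_2 are all 1, so H_1 ≅ Z^3.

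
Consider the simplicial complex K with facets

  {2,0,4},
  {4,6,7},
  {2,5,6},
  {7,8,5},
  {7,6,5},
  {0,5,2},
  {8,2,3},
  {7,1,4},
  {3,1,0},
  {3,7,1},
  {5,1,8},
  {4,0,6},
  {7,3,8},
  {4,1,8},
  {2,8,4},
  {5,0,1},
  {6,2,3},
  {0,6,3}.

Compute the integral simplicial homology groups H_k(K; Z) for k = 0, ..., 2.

Take the total order 0 < 1 < 2 < 3 < 4 < 5 < 6 < 7 < 8 on the vertex set. Then K (dimension 2) consists of the simplices:

  0-simplices (9): [0], [1], [2], [3], [4], [5], [6], [7], [8]
  1-simplices (27): (27 of them)
  2-simplices (18): [0,1,3], [0,1,5], [0,2,4], [0,2,5], [0,3,6], [0,4,6], [1,3,7], [1,4,7], [1,4,8], [1,5,8], [2,3,6], [2,3,8], [2,4,8], [2,5,6], [3,7,8], [4,6,7], [5,6,7], [5,7,8]

Hence C_0 ≅ Z^9, C_1 ≅ Z^27, C_2 ≅ Z^18.

The boundary map ∂_1: C_1 → C_0 sends each edge [p,q] (with p < q) to q − p.
The 9×27 boundary matrix has rank 8 and Smith normal form diag(1,1,1,1,1,1,1,1).

Boundary ∂_2: C_2 → C_1 sends each 2-simplex [p,q,r] to [q,r] − [p,r] + [p,q]. For instance
  ∂[4,6,7] = [6,7] − [4,7] + [4,6],
  ∂[2,3,8] = [3,8] − [2,8] + [2,3].
The 27×18 boundary matrix has rank 18 and Smith normal form diag(1,1,1,1,1,1,1,1,1,1,1,1,1,1,1,1,1,2).

Computing H_k = (kernel of ∂_k) / (image of ∂_{k+1}):

  H_0: rank C_0 − rank ∂_1 = 9 − 8 = 1, and the invariant factors of ∂_1 are all 1, so H_0 = Z.
  H_1: rank ker ∂_1 − rank ∂_2 = (27 − 8) − 18 = 1, and ∂_2 has invariant factor 2 > 1, so H_1 = Z ⊕ Z/2Z.
  H_2: rank ker ∂_2 − rank ∂_3 = (18 − 18) − 0 = 0, and there is no ∂_3, so H_2 = 0.

H_0 = Z,  H_1 = Z ⊕ Z/2Z,  H_2 = 0.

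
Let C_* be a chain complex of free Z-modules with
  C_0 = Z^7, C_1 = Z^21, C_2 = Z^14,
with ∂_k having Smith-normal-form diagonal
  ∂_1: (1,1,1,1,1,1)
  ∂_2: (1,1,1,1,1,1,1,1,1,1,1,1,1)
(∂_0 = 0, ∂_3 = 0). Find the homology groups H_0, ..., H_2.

H_0 ≅ Z,  H_1 ≅ Z^2,  H_2 ≅ Z.

H_0: b_0 = 7 − 0 − 6 = 1; torsion from ∂_1 factors > 1: none. So H_0 ≅ Z.
H_1: b_1 = 21 − 6 − 13 = 2; torsion from ∂_2 factors > 1: none. So H_1 ≅ Z^2.
H_2: b_2 = 14 − 13 − 0 = 1; torsion from ∂_3 factors > 1: none. So H_2 ≅ Z.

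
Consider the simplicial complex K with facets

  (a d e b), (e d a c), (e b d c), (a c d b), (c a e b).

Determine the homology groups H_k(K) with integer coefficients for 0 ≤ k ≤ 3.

H_0 ≅ Z,  H_1 = 0,  H_2 = 0,  H_3 ≅ Z.

Order the vertices as a < b < c < d < e. Listing each simplex with vertices in this order, K has dimension 3 with simplices:

  0-simplices (5): a, b, c, d, e
  1-simplices (10): ab, ac, ad, ae, bc, bd, be, cd, ce, de
  2-simplices (10): abc, abd, abe, acd, ace, ade, bcd, bce, bde, cde
  3-simplices (5): abcd, abce, abde, acde, bcde

so the chain groups are C_0 ≅ Z^5, C_1 ≅ Z^10, C_2 ≅ Z^10, C_3 ≅ Z^5.

The boundary map ∂_1: C_1 → C_0 is given by ∂[p,q] = [q] − [p]. For instance
  ∂ae = e − a.
As a 5×10 matrix over Z this has rank 4, with invariant factors (1,1,1,1).

The boundary map ∂_2: C_2 → C_1 acts by ∂[p,q,r] = [q,r] − [p,r] + [p,q]. For instance
  ∂acd = cd − ad + ac,
  ∂abc = bc − ac + ab.
As a 10×10 matrix over Z this has rank 6, with invariant factors (1,1,1,1,1,1).

The boundary map ∂_3: C_3 → C_2 sends each 3-simplex σ to the alternating sum Σ_i (−1)^i (σ with its i-th vertex removed). For instance
  ∂abcd = bcd − acd + abd − abc,
  ∂abde = bde − ade + abe − abd.
The 10×5 boundary matrix has rank 4 and Smith normal form diag(1,1,1,1).

Reading off H_k = ker ∂_k / im ∂_{k+1}:

  H_0: rank C_0 − rank ∂_1 = 5 − 4 = 1, and the invariant factors of ∂_1 are all 1, so H_0 = Z.
  H_1: rank ker ∂_1 − rank ∂_2 = (10 − 4) − 6 = 0, and the invariant factors of ∂_2 are all 1, so H_1 = 0.
  H_2: rank ker ∂_2 − rank ∂_3 = (10 − 6) − 4 = 0, and the invariant factors of ∂_3 are all 1, so H_2 = 0.
  H_3: rank ker ∂_3 − rank ∂_4 = (5 − 4) − 0 = 1, and there is no ∂_4, so H_3 = Z.

As a check, the Euler characteristic is 5 − 10 + 10 − 5 = 0, which agrees with 1 − 0 + 0 − 1 = 0.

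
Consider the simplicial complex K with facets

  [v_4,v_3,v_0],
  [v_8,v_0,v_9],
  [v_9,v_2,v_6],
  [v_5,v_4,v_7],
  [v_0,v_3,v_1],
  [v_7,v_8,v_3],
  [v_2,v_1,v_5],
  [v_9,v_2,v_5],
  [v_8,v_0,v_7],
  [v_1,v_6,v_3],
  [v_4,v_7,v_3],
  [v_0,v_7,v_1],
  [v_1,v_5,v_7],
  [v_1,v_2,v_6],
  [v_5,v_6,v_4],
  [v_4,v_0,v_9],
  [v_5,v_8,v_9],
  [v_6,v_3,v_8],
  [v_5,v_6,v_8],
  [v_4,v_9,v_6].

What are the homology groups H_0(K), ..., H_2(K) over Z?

H_0 ≅ Z,  H_1 ≅ Z ⊕ Z/2,  H_2 = 0.

We work with the vertex ordering v_0 < v_1 < v_2 < v_3 < v_4 < v_5 < v_6 < v_7 < v_8 < v_9. The simplices of K, each written with vertices in increasing order, are:

  0-simplices (10): [v_0], [v_1], [v_2], [v_3], [v_4], [v_5], [v_6], [v_7], [v_8], [v_9]
  1-simplices (30): (30 of them)
  2-simplices (20): (20 of them)

Hence C_0 ≅ Z^10, C_1 ≅ Z^30, C_2 ≅ Z^20.

∂_1: C_1 → C_0 sends each edge [p,q] (with p < q) to q − p. For instance
  ∂[v_2,v_9] = [v_9] − [v_2].
As a 10×30 matrix over Z this has rank 9, with invariant factors (1,1,1,1,1,1,1,1,1).

Boundary ∂_2: C_2 → C_1 sends each 2-simplex [p,q,r] to [q,r] − [p,r] + [p,q]. For instance
  ∂[v_5,v_6,v_8] = [v_6,v_8] − [v_5,v_8] + [v_5,v_6],
  ∂[v_0,v_3,v_4] = [v_3,v_4] − [v_0,v_4] + [v_0,v_3].
The resulting 30×20 matrix has rank 20, and its Smith normal form has invariant factors (1,1,1,1,1,1,1,1,1,1,1,1,1,1,1,1,1,1,1,2).

From H_k ≅ ker(∂_k) / im(∂_{k+1}) we obtain:

  H_0: rank C_0 − rank ∂_1 = 10 − 9 = 1, and the invariant factors of ∂_1 are all 1, so H_0 ≅ Z.
  H_1: rank ker ∂_1 − rank ∂_2 = (30 − 9) − 20 = 1, and ∂_2 has invariant factor 2 > 1, so H_1 ≅ Z ⊕ Z/2.
  H_2: rank ker ∂_2 − rank ∂_3 = (20 − 20) − 0 = 0, and there is no ∂_3, so H_2 ≅ 0.

(K is a triangulation of the Klein bottle.)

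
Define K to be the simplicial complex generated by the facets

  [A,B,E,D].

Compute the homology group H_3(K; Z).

H_3 ≅ 0.

Order the vertices as A < B < D < E. Listing each simplex with vertices in this order, K has dimension 3 with simplices:

  0-simplices (4): A, B, D, E
  1-simplices (6): AB, AD, AE, BD, BE, DE
  2-simplices (4): ABD, ABE, ADE, BDE
  3-simplices (1): ABDE

giving chain groups C_0 ≅ Z^4, C_1 ≅ Z^6, C_2 ≅ Z^4, C_3 ≅ Z^1.

The boundary map ∂_1: C_1 → C_0 is given by ∂[p,q] = [q] − [p]. For instance
  ∂BD = D − B.
The 4×6 boundary matrix has rank 3 and Smith normal form diag(1,1,1).

Boundary ∂_2: C_2 → C_1 maps a triangle to the signed sum of its edges. For instance
  ∂ABD = BD − AD + AB,
  ∂BDE = DE − BE + BD.
The resulting 6×4 matrix has rank 3, and its Smith normal form has invariant factors (1,1,1).

Boundary ∂_3: C_3 → C_2 sends each 3-simplex σ to the alternating sum Σ_i (−1)^i (σ with its i-th vertex removed). For instance
  ∂ABDE = BDE − ADE + ABE − ABD.
This gives a 4×1 integer matrix of rank 1; reducing to Smith normal form yields diagonal entries (1).

Computing H_k = (kernel of ∂_k) / (image of ∂_{k+1}):

  H_3: rank ker ∂_3 − rank ∂_4 = (1 − 1) − 0 = 0, and there is no ∂_4, so H_3 ≅ 0.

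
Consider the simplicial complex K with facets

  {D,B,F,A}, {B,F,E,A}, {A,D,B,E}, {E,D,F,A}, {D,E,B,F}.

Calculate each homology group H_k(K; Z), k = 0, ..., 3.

Take the total order A < B < D < E < F on the vertex set. Then K (dimension 3) consists of the simplices:

  0-simplices (5): A, B, D, E, F
  1-simplices (10): AB, AD, AE, AF, BD, BE, BF, DE, DF, EF
  2-simplices (10): ABD, ABE, ABF, ADE, ADF, AEF, BDE, BDF, BEF, DEF
  3-simplices (5): ABDE, ABDF, ABEF, ADEF, BDEF

so the chain groups are C_0 ≅ Z^5, C_1 ≅ Z^10, C_2 ≅ Z^10, C_3 ≅ Z^5.

Boundary ∂_1: C_1 → C_0 is given by ∂[p,q] = [q] − [p].
The 5×10 boundary matrix has rank 4 and Smith normal form diag(1,1,1,1).

∂_2: C_2 → C_1 sends each 2-simplex [p,q,r] to [q,r] − [p,r] + [p,q]. For instance
  ∂ABF = BF − AF + AB,
  ∂BDE = DE − BE + BD.
The resulting 10×10 matrix has rank 6, and its Smith normal form has invariant factors (1,1,1,1,1,1).

Boundary ∂_3: C_3 → C_2 sends each 3-simplex σ to the alternating sum Σ_i (−1)^i (σ with its i-th vertex removed). For instance
  ∂ABDF = BDF − ADF + ABF − ABD,
  ∂ADEF = DEF − AEF + ADF − ADE.
As a 10×5 matrix over Z this has rank 4, with invariant factors (1,1,1,1).

From H_k ≅ ker(∂_k) / im(∂_{k+1}) we obtain:

  H_0: rank C_0 − rank ∂_1 = 5 − 4 = 1, and the invariant factors of ∂_1 are all 1, so H_0 = Z.
  H_1: rank ker ∂_1 − rank ∂_2 = (10 − 4) − 6 = 0, and the invariant factors of ∂_2 are all 1, so H_1 = 0.
  H_2: rank ker ∂_2 − rank ∂_3 = (10 − 6) − 4 = 0, and the invariant factors of ∂_3 are all 1, so H_2 = 0.
  H_3: rank ker ∂_3 − rank ∂_4 = (5 − 4) − 0 = 1, and there is no ∂_4, so H_3 = Z.

H_0 ≅ Z,  H_1 = 0,  H_2 = 0,  H_3 ≅ Z.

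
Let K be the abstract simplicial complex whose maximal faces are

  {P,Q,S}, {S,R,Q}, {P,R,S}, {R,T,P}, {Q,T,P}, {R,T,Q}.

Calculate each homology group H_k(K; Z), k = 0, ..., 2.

H_0 = Z,  H_1 = 0,  H_2 = Z.

Fix the vertex order P < Q < R < S < T and write every simplex with vertices in increasing order. Then dim K = 2 and the simplices of K are:

  0-simplices (5): P, Q, R, S, T
  1-simplices (9): PQ, PR, PS, PT, QR, QS, QT, RS, RT
  2-simplices (6): PQS, PQT, PRS, PRT, QRS, QRT

giving chain groups C_0 ≅ Z^5, C_1 ≅ Z^9, C_2 ≅ Z^6.

Boundary ∂_1: C_1 → C_0 is given by ∂[p,q] = [q] − [p].
The 5×9 boundary matrix has rank 4 and Smith normal form diag(1,1,1,1).

∂_2: C_2 → C_1 acts by ∂[p,q,r] = [q,r] − [p,r] + [p,q]. For instance
  ∂PQS = QS − PS + PQ,
  ∂PRT = RT − PT + PR.
The 9×6 boundary matrix has rank 5 and Smith normal form diag(1,1,1,1,1).

Now H_k = ker ∂_k / im ∂_{k+1}, so:

  H_0: rank C_0 − rank ∂_1 = 5 − 4 = 1, and the invariant factors of ∂_1 are all 1, so H_0 ≅ Z.
  H_1: rank ker ∂_1 − rank ∂_2 = (9 − 4) − 5 = 0, and the invariant factors of ∂_2 are all 1, so H_1 ≅ 0.
  H_2: rank ker ∂_2 − rank ∂_3 = (6 − 5) − 0 = 1, and there is no ∂_3, so H_2 ≅ Z.

As a check, the Euler characteristic is 5 − 9 + 6 = 2, which agrees with 1 − 0 + 1 = 2.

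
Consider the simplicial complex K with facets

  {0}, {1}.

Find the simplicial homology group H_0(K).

Order the vertices as 0 < 1. Listing each simplex with vertices in this order, K has dimension 0 with simplices:

  0-simplices (2): [0], [1]

Hence C_0 ≅ Z^2.

Computing H_k = (kernel of ∂_k) / (image of ∂_{k+1}):

  H_0: rank C_0 − rank ∂_1 = 2 − 0 = 2, and there is no ∂_1, so H_0 ≅ Z^2.

(K is a triangulation of a set of 2 points.)

H_0 = Z^2.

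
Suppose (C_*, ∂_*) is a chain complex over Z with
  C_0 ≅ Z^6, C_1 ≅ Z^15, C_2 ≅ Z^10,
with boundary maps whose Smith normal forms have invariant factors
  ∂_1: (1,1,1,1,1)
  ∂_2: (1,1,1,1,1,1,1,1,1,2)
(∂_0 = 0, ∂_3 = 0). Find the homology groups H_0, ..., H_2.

H_0 ≅ Z,  H_1 ≅ Z/2,  H_2 = 0.

H_0: b_0 = 6 − 0 − 5 = 1; torsion from ∂_1 factors > 1: none. So H_0 ≅ Z.
H_1: b_1 = 15 − 5 − 10 = 0; torsion from ∂_2 factors > 1: [2]. So H_1 ≅ Z/2.
H_2: b_2 = 10 − 10 − 0 = 0; torsion from ∂_3 factors > 1: none. So H_2 ≅ 0.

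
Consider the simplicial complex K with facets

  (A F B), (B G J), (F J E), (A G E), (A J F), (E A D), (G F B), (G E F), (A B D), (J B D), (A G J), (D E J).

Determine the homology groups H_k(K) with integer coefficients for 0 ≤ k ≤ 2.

H_0 = Z,  H_1 = Z_2,  H_2 = 0.

We work with the vertex ordering A < B < D < E < F < G < J. The simplices of K, each written with vertices in increasing order, are:

  0-simplices (7): A, B, D, E, F, G, J
  1-simplices (18): AB, AD, AE, AF, AG, AJ, BD, BF, BG, BJ, DE, DJ, EF, EG, EJ, FG, FJ, GJ
  2-simplices (12): ABD, ABF, ADE, AEG, AFJ, AGJ, BDJ, BFG, BGJ, DEJ, EFG, EFJ

Hence C_0 ≅ Z^7, C_1 ≅ Z^18, C_2 ≅ Z^12.

The boundary map ∂_1: C_1 → C_0 maps an edge to its endpoints' difference, ∂[p,q] = q − p. For instance
  ∂EF = F − E.
As a 7×18 matrix over Z this has rank 6, with invariant factors (1,1,1,1,1,1).

Boundary ∂_2: C_2 → C_1 maps a triangle to the signed sum of its edges. For instance
  ∂BGJ = GJ − BJ + BG,
  ∂BFG = FG − BG + BF.
As a 18×12 matrix over Z this has rank 12, with invariant factors (1,1,1,1,1,1,1,1,1,1,1,2).

Reading off H_k = ker ∂_k / im ∂_{k+1}:

  H_0: rank C_0 − rank ∂_1 = 7 − 6 = 1, and the invariant factors of ∂_1 are all 1, so H_0 = Z.
  H_1: rank ker ∂_1 − rank ∂_2 = (18 − 6) − 12 = 0, and ∂_2 has invariant factor 2 > 1, so H_1 = Z_2.
  H_2: rank ker ∂_2 − rank ∂_3 = (12 − 12) − 0 = 0, and there is no ∂_3, so H_2 = 0.

(K is a triangulation of the real projective plane RP^2.)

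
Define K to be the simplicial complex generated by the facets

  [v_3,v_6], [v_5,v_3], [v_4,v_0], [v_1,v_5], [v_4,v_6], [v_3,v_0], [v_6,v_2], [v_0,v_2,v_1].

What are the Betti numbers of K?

b_0 = 1, b_1 = 3, b_2 = 0.

We work with the vertex ordering v_0 < v_1 < v_2 < v_3 < v_4 < v_5 < v_6. The simplices of K, each written with vertices in increasing order, are:

  0-simplices (7): [v_0], [v_1], [v_2], [v_3], [v_4], [v_5], [v_6]
  1-simplices (10): [v_0,v_1], [v_0,v_2], [v_0,v_3], [v_0,v_4], [v_1,v_2], [v_1,v_5], [v_2,v_6], [v_3,v_5], [v_3,v_6], [v_4,v_6]
  2-simplices (1): [v_0,v_1,v_2]

so the chain groups are C_0 ≅ Z^7, C_1 ≅ Z^10, C_2 ≅ Z^1.

The boundary map ∂_1: C_1 → C_0 maps an edge to its endpoints' difference, ∂[p,q] = q − p.
The 7×10 boundary matrix has rank 6 and Smith normal form diag(1,1,1,1,1,1).

The boundary map ∂_2: C_2 → C_1 acts by ∂[p,q,r] = [q,r] − [p,r] + [p,q]. For instance
  ∂[v_0,v_1,v_2] = [v_1,v_2] − [v_0,v_2] + [v_0,v_1].
As a 10×1 matrix over Z this has rank 1, with invariant factors (1).

Reading off H_k = ker ∂_k / im ∂_{k+1}:

  H_0: rank C_0 − rank ∂_1 = 7 − 6 = 1, and the invariant factors of ∂_1 are all 1, so H_0 = Z.
  H_1: rank ker ∂_1 − rank ∂_2 = (10 − 6) − 1 = 3, and the invariant factors of ∂_2 are all 1, so H_1 = Z^3.
  H_2: rank ker ∂_2 − rank ∂_3 = (1 − 1) − 0 = 0, and there is no ∂_3, so H_2 = 0.

Hence the Betti numbers are b_0 = 1, b_1 = 3, b_2 = 0.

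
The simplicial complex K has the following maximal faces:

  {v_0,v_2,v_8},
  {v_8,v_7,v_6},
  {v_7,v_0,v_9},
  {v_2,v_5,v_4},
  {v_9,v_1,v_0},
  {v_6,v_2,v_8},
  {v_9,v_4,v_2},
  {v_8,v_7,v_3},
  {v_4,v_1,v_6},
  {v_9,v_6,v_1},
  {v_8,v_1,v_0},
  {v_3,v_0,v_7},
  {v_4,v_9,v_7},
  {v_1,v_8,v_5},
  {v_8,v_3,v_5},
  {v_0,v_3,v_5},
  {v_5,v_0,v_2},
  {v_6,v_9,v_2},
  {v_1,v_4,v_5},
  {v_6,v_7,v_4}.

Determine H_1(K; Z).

Take the total order v_0 < v_1 < v_2 < v_3 < v_4 < v_5 < v_6 < v_7 < v_8 < v_9 on the vertex set. Then K (dimension 2) consists of the simplices:

  0-simplices (10): [v_0], [v_1], [v_2], [v_3], [v_4], [v_5], [v_6], [v_7], [v_8], [v_9]
  1-simplices (30): (30 of them)
  2-simplices (20): (20 of them)

giving chain groups C_0 ≅ Z^10, C_1 ≅ Z^30, C_2 ≅ Z^20.

∂_1: C_1 → C_0 sends each edge [p,q] (with p < q) to q − p. For instance
  ∂[v_2,v_9] = [v_9] − [v_2].
This gives a 10×30 integer matrix of rank 9; reducing to Smith normal form yields diagonal entries (1,1,1,1,1,1,1,1,1).

∂_2: C_2 → C_1 acts by ∂[p,q,r] = [q,r] − [p,r] + [p,q]. For instance
  ∂[v_0,v_1,v_8] = [v_1,v_8] − [v_0,v_8] + [v_0,v_1],
  ∂[v_2,v_4,v_5] = [v_4,v_5] − [v_2,v_5] + [v_2,v_4].
As a 30×20 matrix over Z this has rank 20, with invariant factors (1,1,1,1,1,1,1,1,1,1,1,1,1,1,1,1,1,1,1,2).

From H_k ≅ ker(∂_k) / im(∂_{k+1}) we obtain:

  H_1: rank ker ∂_1 − rank ∂_2 = (30 − 9) − 20 = 1, and ∂_2 has invariant factor 2 > 1, so H_1 = Z ⊕ Z/2.

H_1 ≅ Z ⊕ Z/2.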